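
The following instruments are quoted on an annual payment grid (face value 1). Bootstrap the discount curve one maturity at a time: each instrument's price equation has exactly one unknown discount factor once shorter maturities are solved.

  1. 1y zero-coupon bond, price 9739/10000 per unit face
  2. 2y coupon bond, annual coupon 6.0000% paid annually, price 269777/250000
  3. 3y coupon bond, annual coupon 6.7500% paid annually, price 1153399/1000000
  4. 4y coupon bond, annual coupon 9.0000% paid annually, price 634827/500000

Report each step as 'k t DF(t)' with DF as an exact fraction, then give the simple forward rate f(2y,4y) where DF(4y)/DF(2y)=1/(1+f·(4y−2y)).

1 1 9739/10000
2 2 9629/10000
3 3 479/500
4 4 4629/5000
f(2y,4y) = ((9629/10000)/(4629/5000) − 1)/(2) = 371/18516 ≈ 2.0037%

step 1 [1y] zero: DF = P = 9739/10000 ≈ 0.973900
step 2 [2y] bond c/1=3/50: DF=(269777/250000 − 3/50·(0.973900))/(1+3/50) = 9629/10000 ≈ 0.962900
step 3 [3y] bond c/1=27/400: DF=(1153399/1000000 − 27/400·(0.973900+0.962900))/(1+27/400) = 479/500 ≈ 0.958000
step 4 [4y] bond c/1=9/100: DF=(634827/500000 − 9/100·(0.973900+0.962900+0.958000))/(1+9/100) = 4629/5000 ≈ 0.925800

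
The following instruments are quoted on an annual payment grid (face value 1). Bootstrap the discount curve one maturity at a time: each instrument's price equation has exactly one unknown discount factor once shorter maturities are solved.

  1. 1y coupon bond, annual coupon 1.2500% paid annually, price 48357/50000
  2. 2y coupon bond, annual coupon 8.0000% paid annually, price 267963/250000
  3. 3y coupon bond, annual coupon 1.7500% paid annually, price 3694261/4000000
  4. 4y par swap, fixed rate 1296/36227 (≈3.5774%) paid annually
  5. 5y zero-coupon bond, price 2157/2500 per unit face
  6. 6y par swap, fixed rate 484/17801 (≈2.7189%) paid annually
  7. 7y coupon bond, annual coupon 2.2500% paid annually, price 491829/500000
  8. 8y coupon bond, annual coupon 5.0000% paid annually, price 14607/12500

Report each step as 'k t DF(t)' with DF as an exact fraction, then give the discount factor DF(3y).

step 1 [1y] bond c/1=1/80: DF=(48357/50000 − 1/80·(0))/(1+1/80) = 597/625 ≈ 0.955200
step 2 [2y] bond c/1=2/25: DF=(267963/250000 − 2/25·(0.955200))/(1+2/25) = 9217/10000 ≈ 0.921700
step 3 [3y] bond c/1=7/400: DF=(3694261/4000000 − 7/400·(0.955200+0.921700))/(1+7/400) = 4377/5000 ≈ 0.875400
step 4 [4y] swap r/1=1296/36227: DF=(1 − 1296/36227·(0.955200+0.921700+0.875400))/(1+1296/36227) = 544/625 ≈ 0.870400
step 5 [5y] zero: DF = P = 2157/2500 ≈ 0.862800
step 6 [6y] swap r/1=484/17801: DF=(1 − 484/17801·(0.955200+0.921700+0.875400+0.870400+0.862800))/(1+484/17801) = 2137/2500 ≈ 0.854800
step 7 [7y] bond c/1=9/400: DF=(491829/500000 − 9/400·(0.955200+0.921700+0.875400+0.870400+0.862800+0.854800))/(1+9/400) = 1689/2000 ≈ 0.844500
step 8 [8y] bond c/1=1/20: DF=(14607/12500 − 1/20·(0.955200+0.921700+0.875400+0.870400+0.862800+0.854800+0.844500))/(1+1/20) = 1023/1250 ≈ 0.818400

1 1 597/625
2 2 9217/10000
3 3 4377/5000
4 4 544/625
5 5 2157/2500
6 6 2137/2500
7 7 1689/2000
8 8 1023/1250
DF(3y) = 4377/5000 ≈ 0.875400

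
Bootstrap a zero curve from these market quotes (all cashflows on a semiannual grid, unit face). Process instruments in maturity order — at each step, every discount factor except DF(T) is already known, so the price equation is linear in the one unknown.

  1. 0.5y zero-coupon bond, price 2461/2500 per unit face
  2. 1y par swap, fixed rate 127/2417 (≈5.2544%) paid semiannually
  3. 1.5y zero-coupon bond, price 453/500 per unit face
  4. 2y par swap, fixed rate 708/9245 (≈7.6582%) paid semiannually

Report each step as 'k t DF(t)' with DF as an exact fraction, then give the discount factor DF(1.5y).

1 1/2 2461/2500
2 1 2373/2500
3 3/2 453/500
4 2 1073/1250
DF(1.5y) = 453/500 ≈ 0.906000

step 1 [0.5y] zero: DF = P = 2461/2500 ≈ 0.984400
step 2 [1y] swap r/2=127/4834: DF=(1 − 127/4834·(0.984400))/(1+127/4834) = 2373/2500 ≈ 0.949200
step 3 [1.5y] zero: DF = P = 453/500 ≈ 0.906000
step 4 [2y] swap r/2=354/9245: DF=(1 − 354/9245·(0.984400+0.949200+0.906000))/(1+354/9245) = 1073/1250 ≈ 0.858400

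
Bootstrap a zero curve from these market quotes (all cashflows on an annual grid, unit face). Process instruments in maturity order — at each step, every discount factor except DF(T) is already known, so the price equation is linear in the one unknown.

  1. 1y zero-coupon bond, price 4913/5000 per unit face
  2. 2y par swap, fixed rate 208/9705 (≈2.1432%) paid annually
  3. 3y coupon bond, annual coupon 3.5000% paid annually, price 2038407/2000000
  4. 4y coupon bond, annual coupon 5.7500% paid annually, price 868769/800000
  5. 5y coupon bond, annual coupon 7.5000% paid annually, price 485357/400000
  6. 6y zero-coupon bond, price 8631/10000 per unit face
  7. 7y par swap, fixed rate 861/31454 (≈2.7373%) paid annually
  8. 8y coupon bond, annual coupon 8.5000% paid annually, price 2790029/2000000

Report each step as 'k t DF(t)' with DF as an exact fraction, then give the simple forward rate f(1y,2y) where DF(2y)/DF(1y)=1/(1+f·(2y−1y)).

step 1 [1y] zero: DF = P = 4913/5000 ≈ 0.982600
step 2 [2y] swap r/1=208/9705: DF=(1 − 208/9705·(0.982600))/(1+208/9705) = 599/625 ≈ 0.958400
step 3 [3y] bond c/1=7/200: DF=(2038407/2000000 − 7/200·(0.982600+0.958400))/(1+7/200) = 9191/10000 ≈ 0.919100
step 4 [4y] bond c/1=23/400: DF=(868769/800000 − 23/400·(0.982600+0.958400+0.919100))/(1+23/400) = 4357/5000 ≈ 0.871400
step 5 [5y] bond c/1=3/40: DF=(485357/400000 − 3/40·(0.982600+0.958400+0.919100+0.871400))/(1+3/40) = 2171/2500 ≈ 0.868400
step 6 [6y] zero: DF = P = 8631/10000 ≈ 0.863100
step 7 [7y] swap r/1=861/31454: DF=(1 − 861/31454·(0.982600+0.958400+0.919100+0.871400+0.868400+0.863100))/(1+861/31454) = 4139/5000 ≈ 0.827800
step 8 [8y] bond c/1=17/200: DF=(2790029/2000000 − 17/200·(0.982600+0.958400+0.919100+0.871400+0.868400+0.863100+0.827800))/(1+17/200) = 7929/10000 ≈ 0.792900

1 1 4913/5000
2 2 599/625
3 3 9191/10000
4 4 4357/5000
5 5 2171/2500
6 6 8631/10000
7 7 4139/5000
8 8 7929/10000
f(1y,2y) = ((4913/5000)/(599/625) − 1)/(1) = 121/4792 ≈ 2.5250%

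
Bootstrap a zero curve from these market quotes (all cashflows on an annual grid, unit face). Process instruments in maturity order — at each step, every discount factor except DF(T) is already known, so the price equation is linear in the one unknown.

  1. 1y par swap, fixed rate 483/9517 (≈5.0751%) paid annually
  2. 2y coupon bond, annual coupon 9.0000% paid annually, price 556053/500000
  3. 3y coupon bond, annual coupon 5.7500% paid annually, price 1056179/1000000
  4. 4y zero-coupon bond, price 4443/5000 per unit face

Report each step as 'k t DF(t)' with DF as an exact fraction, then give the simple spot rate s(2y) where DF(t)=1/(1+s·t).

1 1 9517/10000
2 2 9417/10000
3 3 4479/5000
4 4 4443/5000
s(2y) = (1/(9417/10000) − 1)/(2) = 583/18834 ≈ 3.0955%

step 1 [1y] swap r/1=483/9517: DF=(1 − 483/9517·(0))/(1+483/9517) = 9517/10000 ≈ 0.951700
step 2 [2y] bond c/1=9/100: DF=(556053/500000 − 9/100·(0.951700))/(1+9/100) = 9417/10000 ≈ 0.941700
step 3 [3y] bond c/1=23/400: DF=(1056179/1000000 − 23/400·(0.951700+0.941700))/(1+23/400) = 4479/5000 ≈ 0.895800
step 4 [4y] zero: DF = P = 4443/5000 ≈ 0.888600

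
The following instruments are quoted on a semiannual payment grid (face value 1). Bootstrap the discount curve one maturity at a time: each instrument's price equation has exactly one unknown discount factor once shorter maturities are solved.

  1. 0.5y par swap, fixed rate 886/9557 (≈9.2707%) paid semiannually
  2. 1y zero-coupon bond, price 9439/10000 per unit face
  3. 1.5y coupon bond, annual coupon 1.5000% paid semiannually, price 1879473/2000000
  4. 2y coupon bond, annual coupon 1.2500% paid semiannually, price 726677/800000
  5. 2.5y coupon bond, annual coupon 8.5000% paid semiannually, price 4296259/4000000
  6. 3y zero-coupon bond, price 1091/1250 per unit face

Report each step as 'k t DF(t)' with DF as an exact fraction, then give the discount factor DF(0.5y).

1 1/2 9557/10000
2 1 9439/10000
3 3/2 4593/5000
4 2 2213/2500
5 5/2 8793/10000
6 3 1091/1250
DF(0.5y) = 9557/10000 ≈ 0.955700

step 1 [0.5y] swap r/2=443/9557: DF=(1 − 443/9557·(0))/(1+443/9557) = 9557/10000 ≈ 0.955700
step 2 [1y] zero: DF = P = 9439/10000 ≈ 0.943900
step 3 [1.5y] bond c/2=3/400: DF=(1879473/2000000 − 3/400·(0.955700+0.943900))/(1+3/400) = 4593/5000 ≈ 0.918600
step 4 [2y] bond c/2=1/160: DF=(726677/800000 − 1/160·(0.955700+0.943900+0.918600))/(1+1/160) = 2213/2500 ≈ 0.885200
step 5 [2.5y] bond c/2=17/400: DF=(4296259/4000000 − 17/400·(0.955700+0.943900+0.918600+0.885200))/(1+17/400) = 8793/10000 ≈ 0.879300
step 6 [3y] zero: DF = P = 1091/1250 ≈ 0.872800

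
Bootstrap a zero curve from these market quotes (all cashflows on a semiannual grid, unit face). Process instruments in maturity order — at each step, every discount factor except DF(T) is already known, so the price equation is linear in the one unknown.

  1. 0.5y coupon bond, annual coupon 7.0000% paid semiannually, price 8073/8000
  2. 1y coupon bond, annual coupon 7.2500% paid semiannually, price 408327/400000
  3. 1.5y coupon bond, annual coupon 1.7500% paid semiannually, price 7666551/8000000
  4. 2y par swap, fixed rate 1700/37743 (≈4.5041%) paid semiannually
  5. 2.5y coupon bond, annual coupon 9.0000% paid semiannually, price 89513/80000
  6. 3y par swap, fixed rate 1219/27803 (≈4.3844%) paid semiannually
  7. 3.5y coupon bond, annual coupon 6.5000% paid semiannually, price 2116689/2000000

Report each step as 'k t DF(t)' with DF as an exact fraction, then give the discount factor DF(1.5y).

1 1/2 39/40
2 1 951/1000
3 3/2 9333/10000
4 2 183/200
5 5/2 4541/5000
6 3 8781/10000
7 7/2 17/20
DF(1.5y) = 9333/10000 ≈ 0.933300

step 1 [0.5y] bond c/2=7/200: DF=(8073/8000 − 7/200·(0))/(1+7/200) = 39/40 ≈ 0.975000
step 2 [1y] bond c/2=29/800: DF=(408327/400000 − 29/800·(0.975000))/(1+29/800) = 951/1000 ≈ 0.951000
step 3 [1.5y] bond c/2=7/800: DF=(7666551/8000000 − 7/800·(0.975000+0.951000))/(1+7/800) = 9333/10000 ≈ 0.933300
step 4 [2y] swap r/2=850/37743: DF=(1 − 850/37743·(0.975000+0.951000+0.933300))/(1+850/37743) = 183/200 ≈ 0.915000
step 5 [2.5y] bond c/2=9/200: DF=(89513/80000 − 9/200·(0.975000+0.951000+0.933300+0.915000))/(1+9/200) = 4541/5000 ≈ 0.908200
step 6 [3y] swap r/2=1219/55606: DF=(1 − 1219/55606·(0.975000+0.951000+0.933300+0.915000+0.908200))/(1+1219/55606) = 8781/10000 ≈ 0.878100
step 7 [3.5y] bond c/2=13/400: DF=(2116689/2000000 − 13/400·(0.975000+0.951000+0.933300+0.915000+0.908200+0.878100))/(1+13/400) = 17/20 ≈ 0.850000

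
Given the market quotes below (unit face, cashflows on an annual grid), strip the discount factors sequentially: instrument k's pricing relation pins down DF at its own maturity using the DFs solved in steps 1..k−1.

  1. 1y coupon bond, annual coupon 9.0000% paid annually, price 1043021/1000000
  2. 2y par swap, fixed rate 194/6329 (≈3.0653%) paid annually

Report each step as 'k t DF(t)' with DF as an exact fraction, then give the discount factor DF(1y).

1 1 9569/10000
2 2 4709/5000
DF(1y) = 9569/10000 ≈ 0.956900

step 1 [1y] bond c/1=9/100: DF=(1043021/1000000 − 9/100·(0))/(1+9/100) = 9569/10000 ≈ 0.956900
step 2 [2y] swap r/1=194/6329: DF=(1 − 194/6329·(0.956900))/(1+194/6329) = 4709/5000 ≈ 0.941800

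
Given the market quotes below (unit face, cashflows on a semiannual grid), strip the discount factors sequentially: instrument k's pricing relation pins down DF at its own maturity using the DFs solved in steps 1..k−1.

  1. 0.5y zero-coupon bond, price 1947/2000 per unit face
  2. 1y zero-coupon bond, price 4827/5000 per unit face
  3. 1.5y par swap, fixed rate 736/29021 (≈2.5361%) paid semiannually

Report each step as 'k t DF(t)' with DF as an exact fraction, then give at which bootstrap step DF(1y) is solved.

1 1/2 1947/2000
2 1 4827/5000
3 3/2 602/625
DF(1y) is solved at step 2

step 1 [0.5y] zero: DF = P = 1947/2000 ≈ 0.973500
step 2 [1y] zero: DF = P = 4827/5000 ≈ 0.965400
step 3 [1.5y] swap r/2=368/29021: DF=(1 − 368/29021·(0.973500+0.965400))/(1+368/29021) = 602/625 ≈ 0.963200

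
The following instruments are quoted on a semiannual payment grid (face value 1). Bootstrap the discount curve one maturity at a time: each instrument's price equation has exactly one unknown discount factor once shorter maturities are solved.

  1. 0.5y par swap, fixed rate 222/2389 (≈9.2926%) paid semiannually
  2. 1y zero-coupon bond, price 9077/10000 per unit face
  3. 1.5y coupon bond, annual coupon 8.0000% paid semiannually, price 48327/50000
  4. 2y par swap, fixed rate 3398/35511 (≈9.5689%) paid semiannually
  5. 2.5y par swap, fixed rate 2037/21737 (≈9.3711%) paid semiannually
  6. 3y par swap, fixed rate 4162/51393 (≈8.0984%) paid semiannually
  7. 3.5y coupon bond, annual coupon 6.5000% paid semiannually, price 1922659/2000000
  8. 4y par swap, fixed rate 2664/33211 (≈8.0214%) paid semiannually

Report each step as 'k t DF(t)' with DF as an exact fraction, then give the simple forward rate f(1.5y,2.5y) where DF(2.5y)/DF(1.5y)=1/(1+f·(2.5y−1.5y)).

1 1/2 2389/2500
2 1 9077/10000
3 3/2 8577/10000
4 2 8301/10000
5 5/2 7963/10000
6 3 7919/10000
7 7/2 7693/10000
8 4 917/1250
f(1.5y,2.5y) = ((8577/10000)/(7963/10000) − 1)/(1) = 614/7963 ≈ 7.7107%

step 1 [0.5y] swap r/2=111/2389: DF=(1 − 111/2389·(0))/(1+111/2389) = 2389/2500 ≈ 0.955600
step 2 [1y] zero: DF = P = 9077/10000 ≈ 0.907700
step 3 [1.5y] bond c/2=1/25: DF=(48327/50000 − 1/25·(0.955600+0.907700))/(1+1/25) = 8577/10000 ≈ 0.857700
step 4 [2y] swap r/2=1699/35511: DF=(1 − 1699/35511·(0.955600+0.907700+0.857700))/(1+1699/35511) = 8301/10000 ≈ 0.830100
step 5 [2.5y] swap r/2=2037/43474: DF=(1 − 2037/43474·(0.955600+0.907700+0.857700+0.830100))/(1+2037/43474) = 7963/10000 ≈ 0.796300
step 6 [3y] swap r/2=2081/51393: DF=(1 − 2081/51393·(0.955600+0.907700+0.857700+0.830100+0.796300))/(1+2081/51393) = 7919/10000 ≈ 0.791900
step 7 [3.5y] bond c/2=13/400: DF=(1922659/2000000 − 13/400·(0.955600+0.907700+0.857700+0.830100+0.796300+0.791900))/(1+13/400) = 7693/10000 ≈ 0.769300
step 8 [4y] swap r/2=1332/33211: DF=(1 − 1332/33211·(0.955600+0.907700+0.857700+0.830100+0.796300+0.791900+0.769300))/(1+1332/33211) = 917/1250 ≈ 0.733600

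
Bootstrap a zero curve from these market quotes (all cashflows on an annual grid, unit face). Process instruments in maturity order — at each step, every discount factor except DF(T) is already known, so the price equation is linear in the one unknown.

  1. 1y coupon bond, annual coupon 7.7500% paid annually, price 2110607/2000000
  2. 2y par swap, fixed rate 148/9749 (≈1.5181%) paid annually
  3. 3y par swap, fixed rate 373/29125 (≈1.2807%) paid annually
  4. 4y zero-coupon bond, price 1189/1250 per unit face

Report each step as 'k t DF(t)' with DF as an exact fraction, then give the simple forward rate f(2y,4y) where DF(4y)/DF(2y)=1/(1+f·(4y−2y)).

step 1 [1y] bond c/1=31/400: DF=(2110607/2000000 − 31/400·(0))/(1+31/400) = 4897/5000 ≈ 0.979400
step 2 [2y] swap r/1=148/9749: DF=(1 − 148/9749·(0.979400))/(1+148/9749) = 1213/1250 ≈ 0.970400
step 3 [3y] swap r/1=373/29125: DF=(1 − 373/29125·(0.979400+0.970400))/(1+373/29125) = 9627/10000 ≈ 0.962700
step 4 [4y] zero: DF = P = 1189/1250 ≈ 0.951200

1 1 4897/5000
2 2 1213/1250
3 3 9627/10000
4 4 1189/1250
f(2y,4y) = ((1213/1250)/(1189/1250) − 1)/(2) = 12/1189 ≈ 1.0093%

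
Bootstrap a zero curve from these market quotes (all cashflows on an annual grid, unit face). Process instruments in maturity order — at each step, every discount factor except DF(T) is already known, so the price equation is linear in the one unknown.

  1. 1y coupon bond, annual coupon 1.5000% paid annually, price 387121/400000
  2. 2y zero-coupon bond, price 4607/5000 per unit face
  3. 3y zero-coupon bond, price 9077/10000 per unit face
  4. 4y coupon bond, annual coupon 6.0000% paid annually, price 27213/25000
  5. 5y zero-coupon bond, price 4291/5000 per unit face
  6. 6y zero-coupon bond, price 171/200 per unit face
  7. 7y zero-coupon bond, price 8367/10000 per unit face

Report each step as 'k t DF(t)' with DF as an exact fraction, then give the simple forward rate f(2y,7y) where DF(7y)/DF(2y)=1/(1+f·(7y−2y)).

1 1 1907/2000
2 2 4607/5000
3 3 9077/10000
4 4 4347/5000
5 5 4291/5000
6 6 171/200
7 7 8367/10000
f(2y,7y) = ((4607/5000)/(8367/10000) − 1)/(5) = 847/41835 ≈ 2.0246%

step 1 [1y] bond c/1=3/200: DF=(387121/400000 − 3/200·(0))/(1+3/200) = 1907/2000 ≈ 0.953500
step 2 [2y] zero: DF = P = 4607/5000 ≈ 0.921400
step 3 [3y] zero: DF = P = 9077/10000 ≈ 0.907700
step 4 [4y] bond c/1=3/50: DF=(27213/25000 − 3/50·(0.953500+0.921400+0.907700))/(1+3/50) = 4347/5000 ≈ 0.869400
step 5 [5y] zero: DF = P = 4291/5000 ≈ 0.858200
step 6 [6y] zero: DF = P = 171/200 ≈ 0.855000
step 7 [7y] zero: DF = P = 8367/10000 ≈ 0.836700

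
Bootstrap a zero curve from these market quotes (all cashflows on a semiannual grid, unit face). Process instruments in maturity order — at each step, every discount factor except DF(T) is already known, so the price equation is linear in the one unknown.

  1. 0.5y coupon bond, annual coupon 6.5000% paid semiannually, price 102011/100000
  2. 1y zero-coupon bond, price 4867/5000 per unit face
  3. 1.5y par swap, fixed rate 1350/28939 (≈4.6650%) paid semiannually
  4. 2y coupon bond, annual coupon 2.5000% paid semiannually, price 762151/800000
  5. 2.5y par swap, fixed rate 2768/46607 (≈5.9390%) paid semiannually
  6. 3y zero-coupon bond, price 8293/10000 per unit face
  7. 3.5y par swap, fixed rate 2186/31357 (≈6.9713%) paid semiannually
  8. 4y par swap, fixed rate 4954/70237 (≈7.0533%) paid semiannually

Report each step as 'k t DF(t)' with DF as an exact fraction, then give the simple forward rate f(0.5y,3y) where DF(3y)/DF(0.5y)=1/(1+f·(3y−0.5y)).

step 1 [0.5y] bond c/2=13/400: DF=(102011/100000 − 13/400·(0))/(1+13/400) = 247/250 ≈ 0.988000
step 2 [1y] zero: DF = P = 4867/5000 ≈ 0.973400
step 3 [1.5y] swap r/2=675/28939: DF=(1 − 675/28939·(0.988000+0.973400))/(1+675/28939) = 373/400 ≈ 0.932500
step 4 [2y] bond c/2=1/80: DF=(762151/800000 − 1/80·(0.988000+0.973400+0.932500))/(1+1/80) = 2263/2500 ≈ 0.905200
step 5 [2.5y] swap r/2=1384/46607: DF=(1 − 1384/46607·(0.988000+0.973400+0.932500+0.905200))/(1+1384/46607) = 1077/1250 ≈ 0.861600
step 6 [3y] zero: DF = P = 8293/10000 ≈ 0.829300
step 7 [3.5y] swap r/2=1093/31357: DF=(1 − 1093/31357·(0.988000+0.973400+0.932500+0.905200+0.861600+0.829300))/(1+1093/31357) = 3907/5000 ≈ 0.781400
step 8 [4y] swap r/2=2477/70237: DF=(1 − 2477/70237·(0.988000+0.973400+0.932500+0.905200+0.861600+0.829300+0.781400))/(1+2477/70237) = 7523/10000 ≈ 0.752300

1 1/2 247/250
2 1 4867/5000
3 3/2 373/400
4 2 2263/2500
5 5/2 1077/1250
6 3 8293/10000
7 7/2 3907/5000
8 4 7523/10000
f(0.5y,3y) = ((247/250)/(8293/10000) − 1)/(5/2) = 3174/41465 ≈ 7.6546%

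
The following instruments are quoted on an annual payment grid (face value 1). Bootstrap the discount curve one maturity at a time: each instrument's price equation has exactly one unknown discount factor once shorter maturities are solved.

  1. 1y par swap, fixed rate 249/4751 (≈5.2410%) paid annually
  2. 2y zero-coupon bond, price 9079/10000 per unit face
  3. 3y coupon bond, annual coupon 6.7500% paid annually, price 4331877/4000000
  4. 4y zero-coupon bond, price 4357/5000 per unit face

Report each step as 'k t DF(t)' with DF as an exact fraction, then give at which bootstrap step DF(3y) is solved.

1 1 4751/5000
2 2 9079/10000
3 3 897/1000
4 4 4357/5000
DF(3y) is solved at step 3

step 1 [1y] swap r/1=249/4751: DF=(1 − 249/4751·(0))/(1+249/4751) = 4751/5000 ≈ 0.950200
step 2 [2y] zero: DF = P = 9079/10000 ≈ 0.907900
step 3 [3y] bond c/1=27/400: DF=(4331877/4000000 − 27/400·(0.950200+0.907900))/(1+27/400) = 897/1000 ≈ 0.897000
step 4 [4y] zero: DF = P = 4357/5000 ≈ 0.871400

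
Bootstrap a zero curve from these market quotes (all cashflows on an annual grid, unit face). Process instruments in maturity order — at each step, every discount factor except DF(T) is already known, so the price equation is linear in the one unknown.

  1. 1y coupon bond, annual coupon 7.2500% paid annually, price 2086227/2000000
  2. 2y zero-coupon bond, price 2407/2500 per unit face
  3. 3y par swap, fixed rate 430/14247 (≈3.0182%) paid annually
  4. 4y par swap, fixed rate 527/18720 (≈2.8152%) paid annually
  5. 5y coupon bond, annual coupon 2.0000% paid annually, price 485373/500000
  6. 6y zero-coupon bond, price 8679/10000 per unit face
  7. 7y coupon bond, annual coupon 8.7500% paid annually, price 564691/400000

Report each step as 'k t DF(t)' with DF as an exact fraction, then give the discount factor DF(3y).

1 1 4863/5000
2 2 2407/2500
3 3 457/500
4 4 4473/5000
5 5 8783/10000
6 6 8679/10000
7 7 2141/2500
DF(3y) = 457/500 ≈ 0.914000

step 1 [1y] bond c/1=29/400: DF=(2086227/2000000 − 29/400·(0))/(1+29/400) = 4863/5000 ≈ 0.972600
step 2 [2y] zero: DF = P = 2407/2500 ≈ 0.962800
step 3 [3y] swap r/1=430/14247: DF=(1 − 430/14247·(0.972600+0.962800))/(1+430/14247) = 457/500 ≈ 0.914000
step 4 [4y] swap r/1=527/18720: DF=(1 − 527/18720·(0.972600+0.962800+0.914000))/(1+527/18720) = 4473/5000 ≈ 0.894600
step 5 [5y] bond c/1=1/50: DF=(485373/500000 − 1/50·(0.972600+0.962800+0.914000+0.894600))/(1+1/50) = 8783/10000 ≈ 0.878300
step 6 [6y] zero: DF = P = 8679/10000 ≈ 0.867900
step 7 [7y] bond c/1=7/80: DF=(564691/400000 − 7/80·(0.972600+0.962800+0.914000+0.894600+0.878300+0.867900))/(1+7/80) = 2141/2500 ≈ 0.856400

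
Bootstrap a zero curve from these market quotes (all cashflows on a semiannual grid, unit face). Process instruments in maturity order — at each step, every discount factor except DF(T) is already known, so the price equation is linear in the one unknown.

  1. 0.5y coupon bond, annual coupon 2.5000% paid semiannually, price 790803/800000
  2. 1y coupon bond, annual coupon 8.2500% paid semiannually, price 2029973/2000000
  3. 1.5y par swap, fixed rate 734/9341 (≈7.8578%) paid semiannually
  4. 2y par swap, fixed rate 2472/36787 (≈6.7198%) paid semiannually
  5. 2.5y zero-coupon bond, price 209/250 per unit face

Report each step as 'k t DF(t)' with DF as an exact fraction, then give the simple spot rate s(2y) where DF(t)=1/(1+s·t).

1 1/2 9763/10000
2 1 9361/10000
3 3/2 8899/10000
4 2 2191/2500
5 5/2 209/250
s(2y) = (1/(2191/2500) − 1)/(2) = 309/4382 ≈ 7.0516%

step 1 [0.5y] bond c/2=1/80: DF=(790803/800000 − 1/80·(0))/(1+1/80) = 9763/10000 ≈ 0.976300
step 2 [1y] bond c/2=33/800: DF=(2029973/2000000 − 33/800·(0.976300))/(1+33/800) = 9361/10000 ≈ 0.936100
step 3 [1.5y] swap r/2=367/9341: DF=(1 − 367/9341·(0.976300+0.936100))/(1+367/9341) = 8899/10000 ≈ 0.889900
step 4 [2y] swap r/2=1236/36787: DF=(1 − 1236/36787·(0.976300+0.936100+0.889900))/(1+1236/36787) = 2191/2500 ≈ 0.876400
step 5 [2.5y] zero: DF = P = 209/250 ≈ 0.836000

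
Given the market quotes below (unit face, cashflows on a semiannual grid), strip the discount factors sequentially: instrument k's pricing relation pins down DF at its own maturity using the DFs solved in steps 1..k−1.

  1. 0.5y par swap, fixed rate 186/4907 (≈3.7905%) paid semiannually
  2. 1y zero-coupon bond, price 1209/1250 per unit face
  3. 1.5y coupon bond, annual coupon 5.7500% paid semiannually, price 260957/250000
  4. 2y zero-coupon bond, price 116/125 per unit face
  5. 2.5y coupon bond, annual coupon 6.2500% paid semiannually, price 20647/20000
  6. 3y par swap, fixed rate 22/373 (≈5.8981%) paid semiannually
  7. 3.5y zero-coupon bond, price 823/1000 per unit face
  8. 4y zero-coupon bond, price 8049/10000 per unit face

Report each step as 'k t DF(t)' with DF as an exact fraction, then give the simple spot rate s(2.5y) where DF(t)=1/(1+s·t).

step 1 [0.5y] swap r/2=93/4907: DF=(1 − 93/4907·(0))/(1+93/4907) = 4907/5000 ≈ 0.981400
step 2 [1y] zero: DF = P = 1209/1250 ≈ 0.967200
step 3 [1.5y] bond c/2=23/800: DF=(260957/250000 − 23/800·(0.981400+0.967200))/(1+23/800) = 4801/5000 ≈ 0.960200
step 4 [2y] zero: DF = P = 116/125 ≈ 0.928000
step 5 [2.5y] bond c/2=1/32: DF=(20647/20000 − 1/32·(0.981400+0.967200+0.960200+0.928000))/(1+1/32) = 553/625 ≈ 0.884800
step 6 [3y] swap r/2=11/373: DF=(1 − 11/373·(0.981400+0.967200+0.960200+0.928000+0.884800))/(1+11/373) = 8361/10000 ≈ 0.836100
step 7 [3.5y] zero: DF = P = 823/1000 ≈ 0.823000
step 8 [4y] zero: DF = P = 8049/10000 ≈ 0.804900

1 1/2 4907/5000
2 1 1209/1250
3 3/2 4801/5000
4 2 116/125
5 5/2 553/625
6 3 8361/10000
7 7/2 823/1000
8 4 8049/10000
s(2.5y) = (1/(553/625) − 1)/(5/2) = 144/2765 ≈ 5.2080%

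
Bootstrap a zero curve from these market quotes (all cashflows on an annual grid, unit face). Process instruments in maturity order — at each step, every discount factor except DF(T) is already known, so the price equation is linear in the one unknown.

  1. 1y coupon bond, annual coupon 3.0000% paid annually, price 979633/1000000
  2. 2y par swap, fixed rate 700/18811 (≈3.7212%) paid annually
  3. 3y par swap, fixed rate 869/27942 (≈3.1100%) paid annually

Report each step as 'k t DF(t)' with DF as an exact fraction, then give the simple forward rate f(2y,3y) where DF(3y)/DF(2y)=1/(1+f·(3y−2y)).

1 1 9511/10000
2 2 93/100
3 3 9131/10000
f(2y,3y) = ((93/100)/(9131/10000) − 1)/(1) = 169/9131 ≈ 1.8508%

step 1 [1y] bond c/1=3/100: DF=(979633/1000000 − 3/100·(0))/(1+3/100) = 9511/10000 ≈ 0.951100
step 2 [2y] swap r/1=700/18811: DF=(1 − 700/18811·(0.951100))/(1+700/18811) = 93/100 ≈ 0.930000
step 3 [3y] swap r/1=869/27942: DF=(1 − 869/27942·(0.951100+0.930000))/(1+869/27942) = 9131/10000 ≈ 0.913100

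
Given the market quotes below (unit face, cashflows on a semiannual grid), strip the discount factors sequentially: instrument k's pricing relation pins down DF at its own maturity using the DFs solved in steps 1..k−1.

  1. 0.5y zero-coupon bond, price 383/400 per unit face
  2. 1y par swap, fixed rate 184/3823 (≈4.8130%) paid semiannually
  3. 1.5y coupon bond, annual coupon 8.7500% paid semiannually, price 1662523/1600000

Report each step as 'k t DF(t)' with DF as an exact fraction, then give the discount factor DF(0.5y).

step 1 [0.5y] zero: DF = P = 383/400 ≈ 0.957500
step 2 [1y] swap r/2=92/3823: DF=(1 − 92/3823·(0.957500))/(1+92/3823) = 477/500 ≈ 0.954000
step 3 [1.5y] bond c/2=7/160: DF=(1662523/1600000 − 7/160·(0.957500+0.954000))/(1+7/160) = 4577/5000 ≈ 0.915400

1 1/2 383/400
2 1 477/500
3 3/2 4577/5000
DF(0.5y) = 383/400 ≈ 0.957500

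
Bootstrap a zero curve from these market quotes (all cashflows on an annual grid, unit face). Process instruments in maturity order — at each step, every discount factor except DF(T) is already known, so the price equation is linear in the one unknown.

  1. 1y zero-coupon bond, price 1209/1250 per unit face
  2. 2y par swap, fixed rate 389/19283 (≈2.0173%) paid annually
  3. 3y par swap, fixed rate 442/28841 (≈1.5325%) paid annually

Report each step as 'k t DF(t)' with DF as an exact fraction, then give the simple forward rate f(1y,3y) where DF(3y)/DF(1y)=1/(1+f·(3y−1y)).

1 1 1209/1250
2 2 9611/10000
3 3 4779/5000
f(1y,3y) = ((1209/1250)/(4779/5000) − 1)/(2) = 19/3186 ≈ 0.5964%

step 1 [1y] zero: DF = P = 1209/1250 ≈ 0.967200
step 2 [2y] swap r/1=389/19283: DF=(1 − 389/19283·(0.967200))/(1+389/19283) = 9611/10000 ≈ 0.961100
step 3 [3y] swap r/1=442/28841: DF=(1 − 442/28841·(0.967200+0.961100))/(1+442/28841) = 4779/5000 ≈ 0.955800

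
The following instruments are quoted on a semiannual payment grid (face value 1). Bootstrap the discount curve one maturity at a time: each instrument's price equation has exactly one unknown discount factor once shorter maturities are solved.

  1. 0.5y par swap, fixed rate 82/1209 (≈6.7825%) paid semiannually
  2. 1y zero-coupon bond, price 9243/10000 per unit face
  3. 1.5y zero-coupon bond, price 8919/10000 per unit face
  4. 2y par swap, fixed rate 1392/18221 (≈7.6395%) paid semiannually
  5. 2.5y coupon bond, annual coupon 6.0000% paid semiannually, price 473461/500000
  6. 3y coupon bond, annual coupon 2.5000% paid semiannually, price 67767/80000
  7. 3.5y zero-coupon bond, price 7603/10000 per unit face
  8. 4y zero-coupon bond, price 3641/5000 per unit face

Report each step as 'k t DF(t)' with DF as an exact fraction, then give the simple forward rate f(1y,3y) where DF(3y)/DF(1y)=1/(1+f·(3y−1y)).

step 1 [0.5y] swap r/2=41/1209: DF=(1 − 41/1209·(0))/(1+41/1209) = 1209/1250 ≈ 0.967200
step 2 [1y] zero: DF = P = 9243/10000 ≈ 0.924300
step 3 [1.5y] zero: DF = P = 8919/10000 ≈ 0.891900
step 4 [2y] swap r/2=696/18221: DF=(1 − 696/18221·(0.967200+0.924300+0.891900))/(1+696/18221) = 538/625 ≈ 0.860800
step 5 [2.5y] bond c/2=3/100: DF=(473461/500000 − 3/100·(0.967200+0.924300+0.891900+0.860800))/(1+3/100) = 2033/2500 ≈ 0.813200
step 6 [3y] bond c/2=1/80: DF=(67767/80000 − 1/80·(0.967200+0.924300+0.891900+0.860800+0.813200))/(1+1/80) = 977/1250 ≈ 0.781600
step 7 [3.5y] zero: DF = P = 7603/10000 ≈ 0.760300
step 8 [4y] zero: DF = P = 3641/5000 ≈ 0.728200

1 1/2 1209/1250
2 1 9243/10000
3 3/2 8919/10000
4 2 538/625
5 5/2 2033/2500
6 3 977/1250
7 7/2 7603/10000
8 4 3641/5000
f(1y,3y) = ((9243/10000)/(977/1250) − 1)/(2) = 1427/15632 ≈ 9.1287%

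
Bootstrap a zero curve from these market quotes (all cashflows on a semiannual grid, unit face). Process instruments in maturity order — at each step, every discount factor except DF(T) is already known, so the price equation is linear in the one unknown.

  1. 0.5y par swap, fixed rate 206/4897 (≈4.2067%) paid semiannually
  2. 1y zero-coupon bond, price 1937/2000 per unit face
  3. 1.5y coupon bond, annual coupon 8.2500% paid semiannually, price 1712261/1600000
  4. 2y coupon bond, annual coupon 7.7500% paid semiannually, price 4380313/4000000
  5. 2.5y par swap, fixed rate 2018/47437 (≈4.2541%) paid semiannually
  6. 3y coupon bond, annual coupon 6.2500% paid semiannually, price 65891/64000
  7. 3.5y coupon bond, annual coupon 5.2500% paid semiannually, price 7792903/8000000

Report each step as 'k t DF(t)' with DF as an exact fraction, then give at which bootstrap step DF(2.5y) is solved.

1 1/2 4897/5000
2 1 1937/2000
3 3/2 4753/5000
4 2 9461/10000
5 5/2 8991/10000
6 3 4273/5000
7 7/2 403/500
DF(2.5y) is solved at step 5

step 1 [0.5y] swap r/2=103/4897: DF=(1 − 103/4897·(0))/(1+103/4897) = 4897/5000 ≈ 0.979400
step 2 [1y] zero: DF = P = 1937/2000 ≈ 0.968500
step 3 [1.5y] bond c/2=33/800: DF=(1712261/1600000 − 33/800·(0.979400+0.968500))/(1+33/800) = 4753/5000 ≈ 0.950600
step 4 [2y] bond c/2=31/800: DF=(4380313/4000000 − 31/800·(0.979400+0.968500+0.950600))/(1+31/800) = 9461/10000 ≈ 0.946100
step 5 [2.5y] swap r/2=1009/47437: DF=(1 − 1009/47437·(0.979400+0.968500+0.950600+0.946100))/(1+1009/47437) = 8991/10000 ≈ 0.899100
step 6 [3y] bond c/2=1/32: DF=(65891/64000 − 1/32·(0.979400+0.968500+0.950600+0.946100+0.899100))/(1+1/32) = 4273/5000 ≈ 0.854600
step 7 [3.5y] bond c/2=21/800: DF=(7792903/8000000 − 21/800·(0.979400+0.968500+0.950600+0.946100+0.899100+0.854600))/(1+21/800) = 403/500 ≈ 0.806000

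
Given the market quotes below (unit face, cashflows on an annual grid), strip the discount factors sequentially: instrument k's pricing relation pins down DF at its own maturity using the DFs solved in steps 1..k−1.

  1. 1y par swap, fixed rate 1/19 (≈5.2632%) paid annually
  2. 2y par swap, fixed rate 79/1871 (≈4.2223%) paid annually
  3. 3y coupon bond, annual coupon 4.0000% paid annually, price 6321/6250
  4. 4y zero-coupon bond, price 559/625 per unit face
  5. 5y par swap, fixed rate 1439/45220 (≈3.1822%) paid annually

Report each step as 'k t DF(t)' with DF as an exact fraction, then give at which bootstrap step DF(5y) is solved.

1 1 19/20
2 2 921/1000
3 3 1801/2000
4 4 559/625
5 5 8561/10000
DF(5y) is solved at step 5

step 1 [1y] swap r/1=1/19: DF=(1 − 1/19·(0))/(1+1/19) = 19/20 ≈ 0.950000
step 2 [2y] swap r/1=79/1871: DF=(1 − 79/1871·(0.950000))/(1+79/1871) = 921/1000 ≈ 0.921000
step 3 [3y] bond c/1=1/25: DF=(6321/6250 − 1/25·(0.950000+0.921000))/(1+1/25) = 1801/2000 ≈ 0.900500
step 4 [4y] zero: DF = P = 559/625 ≈ 0.894400
step 5 [5y] swap r/1=1439/45220: DF=(1 − 1439/45220·(0.950000+0.921000+0.900500+0.894400))/(1+1439/45220) = 8561/10000 ≈ 0.856100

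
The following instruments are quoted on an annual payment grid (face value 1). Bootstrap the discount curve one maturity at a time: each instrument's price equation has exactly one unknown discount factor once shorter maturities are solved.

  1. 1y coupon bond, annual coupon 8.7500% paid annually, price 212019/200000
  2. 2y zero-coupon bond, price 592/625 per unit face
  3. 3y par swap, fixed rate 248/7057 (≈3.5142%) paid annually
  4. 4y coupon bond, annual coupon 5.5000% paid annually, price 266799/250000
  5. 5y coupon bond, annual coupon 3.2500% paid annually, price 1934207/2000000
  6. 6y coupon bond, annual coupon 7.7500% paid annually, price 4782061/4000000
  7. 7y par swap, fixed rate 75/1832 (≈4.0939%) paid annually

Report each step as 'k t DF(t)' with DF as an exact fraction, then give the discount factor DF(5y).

1 1 2437/2500
2 2 592/625
3 3 563/625
4 4 2161/2500
5 5 4103/5000
6 6 7853/10000
7 7 301/400
DF(5y) = 4103/5000 ≈ 0.820600

step 1 [1y] bond c/1=7/80: DF=(212019/200000 − 7/80·(0))/(1+7/80) = 2437/2500 ≈ 0.974800
step 2 [2y] zero: DF = P = 592/625 ≈ 0.947200
step 3 [3y] swap r/1=248/7057: DF=(1 − 248/7057·(0.974800+0.947200))/(1+248/7057) = 563/625 ≈ 0.900800
step 4 [4y] bond c/1=11/200: DF=(266799/250000 − 11/200·(0.974800+0.947200+0.900800))/(1+11/200) = 2161/2500 ≈ 0.864400
step 5 [5y] bond c/1=13/400: DF=(1934207/2000000 − 13/400·(0.974800+0.947200+0.900800+0.864400))/(1+13/400) = 4103/5000 ≈ 0.820600
step 6 [6y] bond c/1=31/400: DF=(4782061/4000000 − 31/400·(0.974800+0.947200+0.900800+0.864400+0.820600))/(1+31/400) = 7853/10000 ≈ 0.785300
step 7 [7y] swap r/1=75/1832: DF=(1 − 75/1832·(0.974800+0.947200+0.900800+0.864400+0.820600+0.785300))/(1+75/1832) = 301/400 ≈ 0.752500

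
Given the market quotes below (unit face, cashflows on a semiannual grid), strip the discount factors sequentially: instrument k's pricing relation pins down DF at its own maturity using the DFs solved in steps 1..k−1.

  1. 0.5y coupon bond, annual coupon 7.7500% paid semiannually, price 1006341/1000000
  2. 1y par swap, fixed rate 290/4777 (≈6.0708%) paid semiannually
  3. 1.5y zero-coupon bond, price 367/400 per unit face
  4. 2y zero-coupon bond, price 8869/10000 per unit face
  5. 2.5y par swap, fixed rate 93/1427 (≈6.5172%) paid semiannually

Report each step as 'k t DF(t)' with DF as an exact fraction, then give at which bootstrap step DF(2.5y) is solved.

step 1 [0.5y] bond c/2=31/800: DF=(1006341/1000000 − 31/800·(0))/(1+31/800) = 1211/1250 ≈ 0.968800
step 2 [1y] swap r/2=145/4777: DF=(1 − 145/4777·(0.968800))/(1+145/4777) = 471/500 ≈ 0.942000
step 3 [1.5y] zero: DF = P = 367/400 ≈ 0.917500
step 4 [2y] zero: DF = P = 8869/10000 ≈ 0.886900
step 5 [2.5y] swap r/2=93/2854: DF=(1 − 93/2854·(0.968800+0.942000+0.917500+0.886900))/(1+93/2854) = 532/625 ≈ 0.851200

1 1/2 1211/1250
2 1 471/500
3 3/2 367/400
4 2 8869/10000
5 5/2 532/625
DF(2.5y) is solved at step 5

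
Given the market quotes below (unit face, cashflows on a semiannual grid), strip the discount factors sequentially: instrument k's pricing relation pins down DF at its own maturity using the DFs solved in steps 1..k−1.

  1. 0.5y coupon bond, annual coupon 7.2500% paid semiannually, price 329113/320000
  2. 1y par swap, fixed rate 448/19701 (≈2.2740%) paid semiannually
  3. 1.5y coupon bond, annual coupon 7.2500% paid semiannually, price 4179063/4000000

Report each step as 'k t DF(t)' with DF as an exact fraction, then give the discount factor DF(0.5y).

step 1 [0.5y] bond c/2=29/800: DF=(329113/320000 − 29/800·(0))/(1+29/800) = 397/400 ≈ 0.992500
step 2 [1y] swap r/2=224/19701: DF=(1 − 224/19701·(0.992500))/(1+224/19701) = 611/625 ≈ 0.977600
step 3 [1.5y] bond c/2=29/800: DF=(4179063/4000000 − 29/800·(0.992500+0.977600))/(1+29/800) = 9393/10000 ≈ 0.939300

1 1/2 397/400
2 1 611/625
3 3/2 9393/10000
DF(0.5y) = 397/400 ≈ 0.992500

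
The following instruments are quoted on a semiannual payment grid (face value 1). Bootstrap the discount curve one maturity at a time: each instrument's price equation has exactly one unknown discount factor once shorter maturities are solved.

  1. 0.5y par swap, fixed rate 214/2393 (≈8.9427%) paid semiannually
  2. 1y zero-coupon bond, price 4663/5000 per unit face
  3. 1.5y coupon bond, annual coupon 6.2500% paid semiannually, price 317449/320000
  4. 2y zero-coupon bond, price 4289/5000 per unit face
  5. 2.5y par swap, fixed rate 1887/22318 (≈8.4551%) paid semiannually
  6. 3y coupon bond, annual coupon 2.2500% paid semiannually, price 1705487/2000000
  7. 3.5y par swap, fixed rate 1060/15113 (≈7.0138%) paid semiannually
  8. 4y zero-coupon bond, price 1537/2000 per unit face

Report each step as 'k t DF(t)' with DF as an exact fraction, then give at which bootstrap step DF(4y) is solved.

1 1/2 2393/2500
2 1 4663/5000
3 3/2 9047/10000
4 2 4289/5000
5 5/2 8113/10000
6 3 496/625
7 7/2 197/250
8 4 1537/2000
DF(4y) is solved at step 8

step 1 [0.5y] swap r/2=107/2393: DF=(1 − 107/2393·(0))/(1+107/2393) = 2393/2500 ≈ 0.957200
step 2 [1y] zero: DF = P = 4663/5000 ≈ 0.932600
step 3 [1.5y] bond c/2=1/32: DF=(317449/320000 − 1/32·(0.957200+0.932600))/(1+1/32) = 9047/10000 ≈ 0.904700
step 4 [2y] zero: DF = P = 4289/5000 ≈ 0.857800
step 5 [2.5y] swap r/2=1887/44636: DF=(1 − 1887/44636·(0.957200+0.932600+0.904700+0.857800))/(1+1887/44636) = 8113/10000 ≈ 0.811300
step 6 [3y] bond c/2=9/800: DF=(1705487/2000000 − 9/800·(0.957200+0.932600+0.904700+0.857800+0.811300))/(1+9/800) = 496/625 ≈ 0.793600
step 7 [3.5y] swap r/2=530/15113: DF=(1 − 530/15113·(0.957200+0.932600+0.904700+0.857800+0.811300+0.793600))/(1+530/15113) = 197/250 ≈ 0.788000
step 8 [4y] zero: DF = P = 1537/2000 ≈ 0.768500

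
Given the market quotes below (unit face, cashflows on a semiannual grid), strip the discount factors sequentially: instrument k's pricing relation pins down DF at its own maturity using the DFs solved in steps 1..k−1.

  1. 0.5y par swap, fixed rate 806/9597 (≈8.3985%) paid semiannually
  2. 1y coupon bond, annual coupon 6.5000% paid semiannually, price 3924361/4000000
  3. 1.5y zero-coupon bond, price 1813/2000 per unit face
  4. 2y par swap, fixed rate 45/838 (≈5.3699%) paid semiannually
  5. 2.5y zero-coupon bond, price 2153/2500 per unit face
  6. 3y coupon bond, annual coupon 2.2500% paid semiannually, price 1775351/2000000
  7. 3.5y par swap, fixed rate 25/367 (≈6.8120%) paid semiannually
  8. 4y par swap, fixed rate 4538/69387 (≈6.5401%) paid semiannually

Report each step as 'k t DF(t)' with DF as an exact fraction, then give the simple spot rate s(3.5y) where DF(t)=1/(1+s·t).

1 1/2 9597/10000
2 1 23/25
3 3/2 1813/2000
4 2 901/1000
5 5/2 2153/2500
6 3 517/625
7 7/2 79/100
8 4 7731/10000
s(3.5y) = (1/(79/100) − 1)/(7/2) = 6/79 ≈ 7.5949%

step 1 [0.5y] swap r/2=403/9597: DF=(1 − 403/9597·(0))/(1+403/9597) = 9597/10000 ≈ 0.959700
step 2 [1y] bond c/2=13/400: DF=(3924361/4000000 − 13/400·(0.959700))/(1+13/400) = 23/25 ≈ 0.920000
step 3 [1.5y] zero: DF = P = 1813/2000 ≈ 0.906500
step 4 [2y] swap r/2=45/1676: DF=(1 − 45/1676·(0.959700+0.920000+0.906500))/(1+45/1676) = 901/1000 ≈ 0.901000
step 5 [2.5y] zero: DF = P = 2153/2500 ≈ 0.861200
step 6 [3y] bond c/2=9/800: DF=(1775351/2000000 − 9/800·(0.959700+0.920000+0.906500+0.901000+0.861200))/(1+9/800) = 517/625 ≈ 0.827200
step 7 [3.5y] swap r/2=25/734: DF=(1 − 25/734·(0.959700+0.920000+0.906500+0.901000+0.861200+0.827200))/(1+25/734) = 79/100 ≈ 0.790000
step 8 [4y] swap r/2=2269/69387: DF=(1 − 2269/69387·(0.959700+0.920000+0.906500+0.901000+0.861200+0.827200+0.790000))/(1+2269/69387) = 7731/10000 ≈ 0.773100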